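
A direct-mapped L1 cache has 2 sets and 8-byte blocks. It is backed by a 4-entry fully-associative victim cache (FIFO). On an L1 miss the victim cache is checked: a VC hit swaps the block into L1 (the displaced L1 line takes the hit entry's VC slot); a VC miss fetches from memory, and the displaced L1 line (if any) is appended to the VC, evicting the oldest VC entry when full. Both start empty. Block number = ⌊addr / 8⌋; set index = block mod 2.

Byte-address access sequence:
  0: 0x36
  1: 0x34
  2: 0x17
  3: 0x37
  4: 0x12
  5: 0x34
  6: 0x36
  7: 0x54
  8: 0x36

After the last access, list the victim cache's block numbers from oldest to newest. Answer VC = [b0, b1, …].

  [0] addr=0x36 blk=6 s=0: MISS | VC []
  [1] addr=0x34 blk=6 s=0: L1-HIT | VC []
  [2] addr=0x17 blk=2 s=0: MISS | VC [6]
  [3] addr=0x37 blk=6 s=0: VC-HIT | VC [2]
  [4] addr=0x12 blk=2 s=0: VC-HIT | VC [6]
  [5] addr=0x34 blk=6 s=0: VC-HIT | VC [2]
  [6] addr=0x36 blk=6 s=0: L1-HIT | VC [2]
  [7] addr=0x54 blk=10 s=0: MISS | VC [2, 6]
  [8] addr=0x36 blk=6 s=0: VC-HIT | VC [2, 10]

VC = [2, 10]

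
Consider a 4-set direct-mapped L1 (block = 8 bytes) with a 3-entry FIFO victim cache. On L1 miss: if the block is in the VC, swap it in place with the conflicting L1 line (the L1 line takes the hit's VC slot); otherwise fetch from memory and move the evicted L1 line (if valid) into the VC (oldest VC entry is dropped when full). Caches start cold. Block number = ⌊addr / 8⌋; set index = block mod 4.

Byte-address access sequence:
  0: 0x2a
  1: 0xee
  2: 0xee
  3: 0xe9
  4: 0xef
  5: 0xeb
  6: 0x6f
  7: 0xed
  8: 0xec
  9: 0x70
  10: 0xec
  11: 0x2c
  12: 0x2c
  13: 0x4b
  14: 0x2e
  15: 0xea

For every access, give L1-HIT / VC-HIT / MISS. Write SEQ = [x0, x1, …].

  [0] addr=0x2a blk=5 s=1: MISS | VC []
  [1] addr=0xee blk=29 s=1: MISS | VC [5]
  [2] addr=0xee blk=29 s=1: L1-HIT | VC [5]
  [3] addr=0xe9 blk=29 s=1: L1-HIT | VC [5]
  [4] addr=0xef blk=29 s=1: L1-HIT | VC [5]
  [5] addr=0xeb blk=29 s=1: L1-HIT | VC [5]
  [6] addr=0x6f blk=13 s=1: MISS | VC [5, 29]
  [7] addr=0xed blk=29 s=1: VC-HIT | VC [5, 13]
  [8] addr=0xec blk=29 s=1: L1-HIT | VC [5, 13]
  [9] addr=0x70 blk=14 s=2: MISS | VC [5, 13]
  [10] addr=0xec blk=29 s=1: L1-HIT | VC [5, 13]
  [11] addr=0x2c blk=5 s=1: VC-HIT | VC [29, 13]
  [12] addr=0x2c blk=5 s=1: L1-HIT | VC [29, 13]
  [13] addr=0x4b blk=9 s=1: MISS | VC [29, 13, 5]
  [14] addr=0x2e blk=5 s=1: VC-HIT | VC [29, 13, 9]
  [15] addr=0xea blk=29 s=1: VC-HIT | VC [5, 13, 9]

SEQ = [MISS, MISS, L1-HIT, L1-HIT, L1-HIT, L1-HIT, MISS, VC-HIT, L1-HIT, MISS, L1-HIT, VC-HIT, L1-HIT, MISS, VC-HIT, VC-HIT]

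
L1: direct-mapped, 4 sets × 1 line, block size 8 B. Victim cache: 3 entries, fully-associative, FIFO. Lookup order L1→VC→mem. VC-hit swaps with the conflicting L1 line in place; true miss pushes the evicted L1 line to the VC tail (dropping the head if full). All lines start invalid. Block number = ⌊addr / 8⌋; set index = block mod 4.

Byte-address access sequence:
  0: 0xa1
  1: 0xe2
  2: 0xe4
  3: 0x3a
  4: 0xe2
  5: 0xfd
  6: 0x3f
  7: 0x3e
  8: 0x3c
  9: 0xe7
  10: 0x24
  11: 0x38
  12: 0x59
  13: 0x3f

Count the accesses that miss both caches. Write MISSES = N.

0: 0xa1 (blk 20, set 0) → MISS  vc=[]
1: 0xe2 (blk 28, set 0) → MISS  vc=[20]
2: 0xe4 (blk 28, set 0) → L1-HIT  vc=[20]
3: 0x3a (blk 7, set 3) → MISS  vc=[20]
4: 0xe2 (blk 28, set 0) → L1-HIT  vc=[20]
5: 0xfd (blk 31, set 3) → MISS  vc=[20, 7]
6: 0x3f (blk 7, set 3) → VC-HIT  vc=[20, 31]
7: 0x3e (blk 7, set 3) → L1-HIT  vc=[20, 31]
8: 0x3c (blk 7, set 3) → L1-HIT  vc=[20, 31]
9: 0xe7 (blk 28, set 0) → L1-HIT  vc=[20, 31]
10: 0x24 (blk 4, set 0) → MISS  vc=[20, 31, 28]
11: 0x38 (blk 7, set 3) → L1-HIT  vc=[20, 31, 28]
12: 0x59 (blk 11, set 3) → MISS  vc=[31, 28, 7]
13: 0x3f (blk 7, set 3) → VC-HIT  vc=[31, 28, 11]

MISSES = 6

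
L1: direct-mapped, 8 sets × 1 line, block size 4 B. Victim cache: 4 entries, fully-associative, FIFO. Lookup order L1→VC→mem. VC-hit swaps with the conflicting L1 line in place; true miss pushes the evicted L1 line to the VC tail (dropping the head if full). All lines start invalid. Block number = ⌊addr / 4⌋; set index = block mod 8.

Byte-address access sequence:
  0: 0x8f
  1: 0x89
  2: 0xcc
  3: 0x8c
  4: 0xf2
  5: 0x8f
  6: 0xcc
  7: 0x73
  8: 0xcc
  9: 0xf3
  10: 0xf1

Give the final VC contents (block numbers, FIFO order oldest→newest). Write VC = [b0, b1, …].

  [0] addr=0x8f blk=35 s=3: MISS | VC []
  [1] addr=0x89 blk=34 s=2: MISS | VC []
  [2] addr=0xcc blk=51 s=3: MISS | VC [35]
  [3] addr=0x8c blk=35 s=3: VC-HIT | VC [51]
  [4] addr=0xf2 blk=60 s=4: MISS | VC [51]
  [5] addr=0x8f blk=35 s=3: L1-HIT | VC [51]
  [6] addr=0xcc blk=51 s=3: VC-HIT | VC [35]
  [7] addr=0x73 blk=28 s=4: MISS | VC [35, 60]
  [8] addr=0xcc blk=51 s=3: L1-HIT | VC [35, 60]
  [9] addr=0xf3 blk=60 s=4: VC-HIT | VC [35, 28]
  [10] addr=0xf1 blk=60 s=4: L1-HIT | VC [35, 28]

VC = [35, 28]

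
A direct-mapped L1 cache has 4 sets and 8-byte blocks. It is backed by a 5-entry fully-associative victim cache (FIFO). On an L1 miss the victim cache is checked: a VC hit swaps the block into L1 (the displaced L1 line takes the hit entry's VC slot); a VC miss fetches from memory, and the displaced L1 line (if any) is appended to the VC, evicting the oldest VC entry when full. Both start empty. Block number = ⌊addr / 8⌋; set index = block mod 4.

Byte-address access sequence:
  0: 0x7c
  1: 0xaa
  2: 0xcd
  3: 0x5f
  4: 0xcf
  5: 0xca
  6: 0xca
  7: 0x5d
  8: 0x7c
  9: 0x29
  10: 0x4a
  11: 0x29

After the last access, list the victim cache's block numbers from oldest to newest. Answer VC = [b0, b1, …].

0: 0x7c (blk 15, set 3) → MISS  vc=[]
1: 0xaa (blk 21, set 1) → MISS  vc=[]
2: 0xcd (blk 25, set 1) → MISS  vc=[21]
3: 0x5f (blk 11, set 3) → MISS  vc=[21, 15]
4: 0xcf (blk 25, set 1) → L1-HIT  vc=[21, 15]
5: 0xca (blk 25, set 1) → L1-HIT  vc=[21, 15]
6: 0xca (blk 25, set 1) → L1-HIT  vc=[21, 15]
7: 0x5d (blk 11, set 3) → L1-HIT  vc=[21, 15]
8: 0x7c (blk 15, set 3) → VC-HIT  vc=[21, 11]
9: 0x29 (blk 5, set 1) → MISS  vc=[21, 11, 25]
10: 0x4a (blk 9, set 1) → MISS  vc=[21, 11, 25, 5]
11: 0x29 (blk 5, set 1) → VC-HIT  vc=[21, 11, 25, 9]

VC = [21, 11, 25, 9]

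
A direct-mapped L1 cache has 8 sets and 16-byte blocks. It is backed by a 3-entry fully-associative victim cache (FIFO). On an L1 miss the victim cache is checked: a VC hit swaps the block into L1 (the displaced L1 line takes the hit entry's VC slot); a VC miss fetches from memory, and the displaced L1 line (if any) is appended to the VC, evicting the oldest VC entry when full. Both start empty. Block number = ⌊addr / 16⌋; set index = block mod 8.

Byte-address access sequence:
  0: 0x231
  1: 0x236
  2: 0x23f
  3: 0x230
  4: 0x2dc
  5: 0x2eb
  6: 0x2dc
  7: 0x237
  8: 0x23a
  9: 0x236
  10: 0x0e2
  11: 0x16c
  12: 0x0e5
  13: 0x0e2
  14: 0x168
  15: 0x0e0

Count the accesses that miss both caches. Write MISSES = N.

#0 0x231→b35/s3 MISS; vc=[]
#1 0x236→b35/s3 L1-HIT; vc=[]
#2 0x23f→b35/s3 L1-HIT; vc=[]
#3 0x230→b35/s3 L1-HIT; vc=[]
#4 0x2dc→b45/s5 MISS; vc=[]
#5 0x2eb→b46/s6 MISS; vc=[]
#6 0x2dc→b45/s5 L1-HIT; vc=[]
#7 0x237→b35/s3 L1-HIT; vc=[]
#8 0x23a→b35/s3 L1-HIT; vc=[]
#9 0x236→b35/s3 L1-HIT; vc=[]
#10 0xe2→b14/s6 MISS; vc=[46]
#11 0x16c→b22/s6 MISS; vc=[46,14]
#12 0xe5→b14/s6 VC-HIT; vc=[46,22]
#13 0xe2→b14/s6 L1-HIT; vc=[46,22]
#14 0x168→b22/s6 VC-HIT; vc=[46,14]
#15 0xe0→b14/s6 VC-HIT; vc=[46,22]

MISSES = 5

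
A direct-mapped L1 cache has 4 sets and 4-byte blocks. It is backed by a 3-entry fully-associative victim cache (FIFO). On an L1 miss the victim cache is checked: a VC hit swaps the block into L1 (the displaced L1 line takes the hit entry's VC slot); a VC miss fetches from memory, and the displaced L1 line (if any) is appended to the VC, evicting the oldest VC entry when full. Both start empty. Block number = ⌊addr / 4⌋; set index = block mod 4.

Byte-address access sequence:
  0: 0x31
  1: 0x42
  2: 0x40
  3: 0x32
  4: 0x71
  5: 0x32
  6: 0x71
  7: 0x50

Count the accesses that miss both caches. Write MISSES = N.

#0 0x31→b12/s0 MISS; vc=[]
#1 0x42→b16/s0 MISS; vc=[12]
#2 0x40→b16/s0 L1-HIT; vc=[12]
#3 0x32→b12/s0 VC-HIT; vc=[16]
#4 0x71→b28/s0 MISS; vc=[16,12]
#5 0x32→b12/s0 VC-HIT; vc=[16,28]
#6 0x71→b28/s0 VC-HIT; vc=[16,12]
#7 0x50→b20/s0 MISS; vc=[16,12,28]

MISSES = 4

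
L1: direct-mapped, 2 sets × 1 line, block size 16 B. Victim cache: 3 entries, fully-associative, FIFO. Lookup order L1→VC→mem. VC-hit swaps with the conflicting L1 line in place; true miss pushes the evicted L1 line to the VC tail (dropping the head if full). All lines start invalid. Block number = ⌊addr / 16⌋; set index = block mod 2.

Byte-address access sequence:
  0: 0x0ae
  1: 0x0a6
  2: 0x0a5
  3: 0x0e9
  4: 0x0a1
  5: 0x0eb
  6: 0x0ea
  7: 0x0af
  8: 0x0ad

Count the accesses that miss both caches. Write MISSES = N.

0: 0xae (blk 10, set 0) → MISS  vc=[]
1: 0xa6 (blk 10, set 0) → L1-HIT  vc=[]
2: 0xa5 (blk 10, set 0) → L1-HIT  vc=[]
3: 0xe9 (blk 14, set 0) → MISS  vc=[10]
4: 0xa1 (blk 10, set 0) → VC-HIT  vc=[14]
5: 0xeb (blk 14, set 0) → VC-HIT  vc=[10]
6: 0xea (blk 14, set 0) → L1-HIT  vc=[10]
7: 0xaf (blk 10, set 0) → VC-HIT  vc=[14]
8: 0xad (blk 10, set 0) → L1-HIT  vc=[14]

MISSES = 2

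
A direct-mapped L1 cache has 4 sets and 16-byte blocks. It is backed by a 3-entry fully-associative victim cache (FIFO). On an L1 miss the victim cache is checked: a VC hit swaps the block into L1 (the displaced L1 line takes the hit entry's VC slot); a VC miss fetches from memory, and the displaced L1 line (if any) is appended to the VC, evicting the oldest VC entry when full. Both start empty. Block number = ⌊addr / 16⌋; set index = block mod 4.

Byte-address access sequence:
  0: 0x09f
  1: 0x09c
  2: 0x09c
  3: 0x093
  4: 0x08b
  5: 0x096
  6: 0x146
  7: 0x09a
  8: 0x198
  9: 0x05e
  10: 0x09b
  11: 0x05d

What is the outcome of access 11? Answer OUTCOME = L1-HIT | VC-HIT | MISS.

OUTCOME = VC-HIT

0: 0x9f (blk 9, set 1) → MISS  vc=[]
1: 0x9c (blk 9, set 1) → L1-HIT  vc=[]
2: 0x9c (blk 9, set 1) → L1-HIT  vc=[]
3: 0x93 (blk 9, set 1) → L1-HIT  vc=[]
4: 0x8b (blk 8, set 0) → MISS  vc=[]
5: 0x96 (blk 9, set 1) → L1-HIT  vc=[]
6: 0x146 (blk 20, set 0) → MISS  vc=[8]
7: 0x9a (blk 9, set 1) → L1-HIT  vc=[8]
8: 0x198 (blk 25, set 1) → MISS  vc=[8, 9]
9: 0x5e (blk 5, set 1) → MISS  vc=[8, 9, 25]
10: 0x9b (blk 9, set 1) → VC-HIT  vc=[8, 5, 25]
11: 0x5d (blk 5, set 1) → VC-HIT  vc=[8, 9, 25]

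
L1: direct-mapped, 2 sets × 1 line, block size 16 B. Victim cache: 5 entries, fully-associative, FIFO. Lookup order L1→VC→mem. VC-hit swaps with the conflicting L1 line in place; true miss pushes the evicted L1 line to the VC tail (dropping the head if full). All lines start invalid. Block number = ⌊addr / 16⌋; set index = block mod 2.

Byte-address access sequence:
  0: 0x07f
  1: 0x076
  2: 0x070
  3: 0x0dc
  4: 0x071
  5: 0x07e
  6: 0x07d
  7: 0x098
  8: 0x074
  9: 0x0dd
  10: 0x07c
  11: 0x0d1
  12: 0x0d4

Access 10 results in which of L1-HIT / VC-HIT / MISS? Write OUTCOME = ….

#0 0x7f→b7/s1 MISS; vc=[]
#1 0x76→b7/s1 L1-HIT; vc=[]
#2 0x70→b7/s1 L1-HIT; vc=[]
#3 0xdc→b13/s1 MISS; vc=[7]
#4 0x71→b7/s1 VC-HIT; vc=[13]
#5 0x7e→b7/s1 L1-HIT; vc=[13]
#6 0x7d→b7/s1 L1-HIT; vc=[13]
#7 0x98→b9/s1 MISS; vc=[13,7]
#8 0x74→b7/s1 VC-HIT; vc=[13,9]
#9 0xdd→b13/s1 VC-HIT; vc=[7,9]
#10 0x7c→b7/s1 VC-HIT; vc=[13,9]
#11 0xd1→b13/s1 VC-HIT; vc=[7,9]
#12 0xd4→b13/s1 L1-HIT; vc=[7,9]

OUTCOME = VC-HIT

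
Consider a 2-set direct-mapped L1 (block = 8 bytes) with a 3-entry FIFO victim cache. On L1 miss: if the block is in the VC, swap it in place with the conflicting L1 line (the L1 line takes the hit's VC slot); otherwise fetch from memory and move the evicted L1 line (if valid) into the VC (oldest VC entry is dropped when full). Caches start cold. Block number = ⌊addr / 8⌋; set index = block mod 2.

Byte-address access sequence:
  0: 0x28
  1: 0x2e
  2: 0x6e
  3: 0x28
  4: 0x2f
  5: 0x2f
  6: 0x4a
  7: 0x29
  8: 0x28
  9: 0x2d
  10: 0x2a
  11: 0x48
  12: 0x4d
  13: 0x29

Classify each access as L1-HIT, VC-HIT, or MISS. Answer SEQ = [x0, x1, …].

SEQ = [MISS, L1-HIT, MISS, VC-HIT, L1-HIT, L1-HIT, MISS, VC-HIT, L1-HIT, L1-HIT, L1-HIT, VC-HIT, L1-HIT, VC-HIT]

0: 0x28 (blk 5, set 1) → MISS  vc=[]
1: 0x2e (blk 5, set 1) → L1-HIT  vc=[]
2: 0x6e (blk 13, set 1) → MISS  vc=[5]
3: 0x28 (blk 5, set 1) → VC-HIT  vc=[13]
4: 0x2f (blk 5, set 1) → L1-HIT  vc=[13]
5: 0x2f (blk 5, set 1) → L1-HIT  vc=[13]
6: 0x4a (blk 9, set 1) → MISS  vc=[13, 5]
7: 0x29 (blk 5, set 1) → VC-HIT  vc=[13, 9]
8: 0x28 (blk 5, set 1) → L1-HIT  vc=[13, 9]
9: 0x2d (blk 5, set 1) → L1-HIT  vc=[13, 9]
10: 0x2a (blk 5, set 1) → L1-HIT  vc=[13, 9]
11: 0x48 (blk 9, set 1) → VC-HIT  vc=[13, 5]
12: 0x4d (blk 9, set 1) → L1-HIT  vc=[13, 5]
13: 0x29 (blk 5, set 1) → VC-HIT  vc=[13, 9]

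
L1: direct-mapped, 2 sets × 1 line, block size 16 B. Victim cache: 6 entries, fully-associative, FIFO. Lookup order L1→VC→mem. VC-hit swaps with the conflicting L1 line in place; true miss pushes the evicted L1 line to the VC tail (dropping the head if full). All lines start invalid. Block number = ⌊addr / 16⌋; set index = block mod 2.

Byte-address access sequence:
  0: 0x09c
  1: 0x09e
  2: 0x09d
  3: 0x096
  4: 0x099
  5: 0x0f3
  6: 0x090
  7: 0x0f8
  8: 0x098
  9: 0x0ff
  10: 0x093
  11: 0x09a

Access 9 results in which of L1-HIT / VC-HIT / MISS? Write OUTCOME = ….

  [0] addr=0x9c blk=9 s=1: MISS | VC []
  [1] addr=0x9e blk=9 s=1: L1-HIT | VC []
  [2] addr=0x9d blk=9 s=1: L1-HIT | VC []
  [3] addr=0x96 blk=9 s=1: L1-HIT | VC []
  [4] addr=0x99 blk=9 s=1: L1-HIT | VC []
  [5] addr=0xf3 blk=15 s=1: MISS | VC [9]
  [6] addr=0x90 blk=9 s=1: VC-HIT | VC [15]
  [7] addr=0xf8 blk=15 s=1: VC-HIT | VC [9]
  [8] addr=0x98 blk=9 s=1: VC-HIT | VC [15]
  [9] addr=0xff blk=15 s=1: VC-HIT | VC [9]
  [10] addr=0x93 blk=9 s=1: VC-HIT | VC [15]
  [11] addr=0x9a blk=9 s=1: L1-HIT | VC [15]

OUTCOME = VC-HIT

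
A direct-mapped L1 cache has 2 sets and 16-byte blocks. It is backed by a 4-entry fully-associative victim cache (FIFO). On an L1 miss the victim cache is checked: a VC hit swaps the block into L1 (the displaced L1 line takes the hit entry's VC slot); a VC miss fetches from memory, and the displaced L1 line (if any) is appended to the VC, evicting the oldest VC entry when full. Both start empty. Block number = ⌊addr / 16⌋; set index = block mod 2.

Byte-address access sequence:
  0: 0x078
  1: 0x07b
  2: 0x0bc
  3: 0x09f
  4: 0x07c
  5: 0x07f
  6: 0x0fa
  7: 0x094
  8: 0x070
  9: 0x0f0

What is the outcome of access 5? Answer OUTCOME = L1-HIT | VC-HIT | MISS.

  [0] addr=0x78 blk=7 s=1: MISS | VC []
  [1] addr=0x7b blk=7 s=1: L1-HIT | VC []
  [2] addr=0xbc blk=11 s=1: MISS | VC [7]
  [3] addr=0x9f blk=9 s=1: MISS | VC [7, 11]
  [4] addr=0x7c blk=7 s=1: VC-HIT | VC [9, 11]
  [5] addr=0x7f blk=7 s=1: L1-HIT | VC [9, 11]
  [6] addr=0xfa blk=15 s=1: MISS | VC [9, 11, 7]
  [7] addr=0x94 blk=9 s=1: VC-HIT | VC [15, 11, 7]
  [8] addr=0x70 blk=7 s=1: VC-HIT | VC [15, 11, 9]
  [9] addr=0xf0 blk=15 s=1: VC-HIT | VC [7, 11, 9]

OUTCOME = L1-HIT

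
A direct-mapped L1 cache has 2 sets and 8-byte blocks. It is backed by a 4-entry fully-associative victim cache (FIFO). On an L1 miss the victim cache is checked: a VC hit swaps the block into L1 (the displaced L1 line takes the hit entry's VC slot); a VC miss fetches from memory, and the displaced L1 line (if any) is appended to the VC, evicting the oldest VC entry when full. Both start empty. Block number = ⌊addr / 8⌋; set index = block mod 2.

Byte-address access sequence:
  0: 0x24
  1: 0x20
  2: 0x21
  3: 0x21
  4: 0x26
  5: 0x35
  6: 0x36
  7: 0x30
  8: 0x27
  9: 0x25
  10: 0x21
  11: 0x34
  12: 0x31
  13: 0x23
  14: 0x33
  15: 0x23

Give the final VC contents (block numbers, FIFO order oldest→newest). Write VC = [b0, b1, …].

VC = [6]

#0 0x24→b4/s0 MISS; vc=[]
#1 0x20→b4/s0 L1-HIT; vc=[]
#2 0x21→b4/s0 L1-HIT; vc=[]
#3 0x21→b4/s0 L1-HIT; vc=[]
#4 0x26→b4/s0 L1-HIT; vc=[]
#5 0x35→b6/s0 MISS; vc=[4]
#6 0x36→b6/s0 L1-HIT; vc=[4]
#7 0x30→b6/s0 L1-HIT; vc=[4]
#8 0x27→b4/s0 VC-HIT; vc=[6]
#9 0x25→b4/s0 L1-HIT; vc=[6]
#10 0x21→b4/s0 L1-HIT; vc=[6]
#11 0x34→b6/s0 VC-HIT; vc=[4]
#12 0x31→b6/s0 L1-HIT; vc=[4]
#13 0x23→b4/s0 VC-HIT; vc=[6]
#14 0x33→b6/s0 VC-HIT; vc=[4]
#15 0x23→b4/s0 VC-HIT; vc=[6]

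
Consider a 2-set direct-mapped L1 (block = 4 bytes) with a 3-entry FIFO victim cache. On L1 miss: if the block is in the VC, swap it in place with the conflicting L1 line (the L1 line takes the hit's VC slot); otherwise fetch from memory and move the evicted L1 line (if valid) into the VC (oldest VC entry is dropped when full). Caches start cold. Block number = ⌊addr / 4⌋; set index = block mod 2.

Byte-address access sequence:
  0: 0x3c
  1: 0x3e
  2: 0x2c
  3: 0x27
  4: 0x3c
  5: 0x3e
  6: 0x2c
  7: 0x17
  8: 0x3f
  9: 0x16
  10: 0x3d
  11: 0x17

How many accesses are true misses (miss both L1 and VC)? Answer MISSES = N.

#0 0x3c→b15/s1 MISS; vc=[]
#1 0x3e→b15/s1 L1-HIT; vc=[]
#2 0x2c→b11/s1 MISS; vc=[15]
#3 0x27→b9/s1 MISS; vc=[15,11]
#4 0x3c→b15/s1 VC-HIT; vc=[9,11]
#5 0x3e→b15/s1 L1-HIT; vc=[9,11]
#6 0x2c→b11/s1 VC-HIT; vc=[9,15]
#7 0x17→b5/s1 MISS; vc=[9,15,11]
#8 0x3f→b15/s1 VC-HIT; vc=[9,5,11]
#9 0x16→b5/s1 VC-HIT; vc=[9,15,11]
#10 0x3d→b15/s1 VC-HIT; vc=[9,5,11]
#11 0x17→b5/s1 VC-HIT; vc=[9,15,11]

MISSES = 4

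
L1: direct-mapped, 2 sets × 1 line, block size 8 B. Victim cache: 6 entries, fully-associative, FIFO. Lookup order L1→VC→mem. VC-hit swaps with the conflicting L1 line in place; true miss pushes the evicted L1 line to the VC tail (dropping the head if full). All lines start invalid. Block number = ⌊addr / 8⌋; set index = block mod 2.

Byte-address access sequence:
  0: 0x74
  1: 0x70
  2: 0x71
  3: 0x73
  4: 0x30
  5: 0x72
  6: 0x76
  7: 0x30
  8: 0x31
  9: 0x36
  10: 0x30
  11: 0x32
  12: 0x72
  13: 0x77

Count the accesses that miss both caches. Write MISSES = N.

#0 0x74→b14/s0 MISS; vc=[]
#1 0x70→b14/s0 L1-HIT; vc=[]
#2 0x71→b14/s0 L1-HIT; vc=[]
#3 0x73→b14/s0 L1-HIT; vc=[]
#4 0x30→b6/s0 MISS; vc=[14]
#5 0x72→b14/s0 VC-HIT; vc=[6]
#6 0x76→b14/s0 L1-HIT; vc=[6]
#7 0x30→b6/s0 VC-HIT; vc=[14]
#8 0x31→b6/s0 L1-HIT; vc=[14]
#9 0x36→b6/s0 L1-HIT; vc=[14]
#10 0x30→b6/s0 L1-HIT; vc=[14]
#11 0x32→b6/s0 L1-HIT; vc=[14]
#12 0x72→b14/s0 VC-HIT; vc=[6]
#13 0x77→b14/s0 L1-HIT; vc=[6]

MISSES = 2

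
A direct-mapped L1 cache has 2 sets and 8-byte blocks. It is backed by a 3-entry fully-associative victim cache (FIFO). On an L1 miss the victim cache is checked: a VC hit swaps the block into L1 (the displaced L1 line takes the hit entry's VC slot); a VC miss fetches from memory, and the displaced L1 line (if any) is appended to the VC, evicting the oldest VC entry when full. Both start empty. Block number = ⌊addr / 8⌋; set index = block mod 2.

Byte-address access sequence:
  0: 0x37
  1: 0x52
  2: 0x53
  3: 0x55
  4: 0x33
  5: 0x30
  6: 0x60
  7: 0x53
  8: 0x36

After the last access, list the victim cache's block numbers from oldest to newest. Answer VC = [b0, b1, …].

  [0] addr=0x37 blk=6 s=0: MISS | VC []
  [1] addr=0x52 blk=10 s=0: MISS | VC [6]
  [2] addr=0x53 blk=10 s=0: L1-HIT | VC [6]
  [3] addr=0x55 blk=10 s=0: L1-HIT | VC [6]
  [4] addr=0x33 blk=6 s=0: VC-HIT | VC [10]
  [5] addr=0x30 blk=6 s=0: L1-HIT | VC [10]
  [6] addr=0x60 blk=12 s=0: MISS | VC [10, 6]
  [7] addr=0x53 blk=10 s=0: VC-HIT | VC [12, 6]
  [8] addr=0x36 blk=6 s=0: VC-HIT | VC [12, 10]

VC = [12, 10]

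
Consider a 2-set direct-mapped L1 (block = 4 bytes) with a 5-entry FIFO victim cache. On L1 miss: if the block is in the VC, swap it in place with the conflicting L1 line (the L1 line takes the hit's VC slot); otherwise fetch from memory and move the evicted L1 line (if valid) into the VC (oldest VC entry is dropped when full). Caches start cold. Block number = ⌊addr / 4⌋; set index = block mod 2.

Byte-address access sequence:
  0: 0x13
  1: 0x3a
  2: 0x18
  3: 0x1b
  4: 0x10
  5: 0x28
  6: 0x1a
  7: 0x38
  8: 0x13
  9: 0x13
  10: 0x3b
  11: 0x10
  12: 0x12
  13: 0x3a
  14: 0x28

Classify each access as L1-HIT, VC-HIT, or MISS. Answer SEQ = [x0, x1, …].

0: 0x13 (blk 4, set 0) → MISS  vc=[]
1: 0x3a (blk 14, set 0) → MISS  vc=[4]
2: 0x18 (blk 6, set 0) → MISS  vc=[4, 14]
3: 0x1b (blk 6, set 0) → L1-HIT  vc=[4, 14]
4: 0x10 (blk 4, set 0) → VC-HIT  vc=[6, 14]
5: 0x28 (blk 10, set 0) → MISS  vc=[6, 14, 4]
6: 0x1a (blk 6, set 0) → VC-HIT  vc=[10, 14, 4]
7: 0x38 (blk 14, set 0) → VC-HIT  vc=[10, 6, 4]
8: 0x13 (blk 4, set 0) → VC-HIT  vc=[10, 6, 14]
9: 0x13 (blk 4, set 0) → L1-HIT  vc=[10, 6, 14]
10: 0x3b (blk 14, set 0) → VC-HIT  vc=[10, 6, 4]
11: 0x10 (blk 4, set 0) → VC-HIT  vc=[10, 6, 14]
12: 0x12 (blk 4, set 0) → L1-HIT  vc=[10, 6, 14]
13: 0x3a (blk 14, set 0) → VC-HIT  vc=[10, 6, 4]
14: 0x28 (blk 10, set 0) → VC-HIT  vc=[14, 6, 4]

SEQ = [MISS, MISS, MISS, L1-HIT, VC-HIT, MISS, VC-HIT, VC-HIT, VC-HIT, L1-HIT, VC-HIT, VC-HIT, L1-HIT, VC-HIT, VC-HIT]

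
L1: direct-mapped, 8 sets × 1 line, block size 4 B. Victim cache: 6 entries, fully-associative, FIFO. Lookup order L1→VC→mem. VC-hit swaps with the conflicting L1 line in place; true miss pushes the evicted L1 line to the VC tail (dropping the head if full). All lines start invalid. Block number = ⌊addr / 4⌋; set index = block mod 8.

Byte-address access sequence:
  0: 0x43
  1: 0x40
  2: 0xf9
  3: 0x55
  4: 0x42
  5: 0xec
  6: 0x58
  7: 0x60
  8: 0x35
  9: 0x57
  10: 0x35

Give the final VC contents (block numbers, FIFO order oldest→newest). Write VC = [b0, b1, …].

VC = [62, 16, 21]

  [0] addr=0x43 blk=16 s=0: MISS | VC []
  [1] addr=0x40 blk=16 s=0: L1-HIT | VC []
  [2] addr=0xf9 blk=62 s=6: MISS | VC []
  [3] addr=0x55 blk=21 s=5: MISS | VC []
  [4] addr=0x42 blk=16 s=0: L1-HIT | VC []
  [5] addr=0xec blk=59 s=3: MISS | VC []
  [6] addr=0x58 blk=22 s=6: MISS | VC [62]
  [7] addr=0x60 blk=24 s=0: MISS | VC [62, 16]
  [8] addr=0x35 blk=13 s=5: MISS | VC [62, 16, 21]
  [9] addr=0x57 blk=21 s=5: VC-HIT | VC [62, 16, 13]
  [10] addr=0x35 blk=13 s=5: VC-HIT | VC [62, 16, 21]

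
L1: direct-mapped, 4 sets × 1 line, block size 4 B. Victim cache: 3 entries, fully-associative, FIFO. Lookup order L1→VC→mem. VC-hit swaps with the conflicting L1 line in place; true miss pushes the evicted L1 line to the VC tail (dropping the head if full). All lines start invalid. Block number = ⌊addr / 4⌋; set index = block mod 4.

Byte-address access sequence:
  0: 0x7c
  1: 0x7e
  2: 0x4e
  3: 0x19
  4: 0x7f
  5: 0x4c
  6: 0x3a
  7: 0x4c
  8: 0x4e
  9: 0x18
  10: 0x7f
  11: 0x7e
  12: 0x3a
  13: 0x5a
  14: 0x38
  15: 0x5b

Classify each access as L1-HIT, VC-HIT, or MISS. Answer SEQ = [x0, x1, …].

  [0] addr=0x7c blk=31 s=3: MISS | VC []
  [1] addr=0x7e blk=31 s=3: L1-HIT | VC []
  [2] addr=0x4e blk=19 s=3: MISS | VC [31]
  [3] addr=0x19 blk=6 s=2: MISS | VC [31]
  [4] addr=0x7f blk=31 s=3: VC-HIT | VC [19]
  [5] addr=0x4c blk=19 s=3: VC-HIT | VC [31]
  [6] addr=0x3a blk=14 s=2: MISS | VC [31, 6]
  [7] addr=0x4c blk=19 s=3: L1-HIT | VC [31, 6]
  [8] addr=0x4e blk=19 s=3: L1-HIT | VC [31, 6]
  [9] addr=0x18 blk=6 s=2: VC-HIT | VC [31, 14]
  [10] addr=0x7f blk=31 s=3: VC-HIT | VC [19, 14]
  [11] addr=0x7e blk=31 s=3: L1-HIT | VC [19, 14]
  [12] addr=0x3a blk=14 s=2: VC-HIT | VC [19, 6]
  [13] addr=0x5a blk=22 s=2: MISS | VC [19, 6, 14]
  [14] addr=0x38 blk=14 s=2: VC-HIT | VC [19, 6, 22]
  [15] addr=0x5b blk=22 s=2: VC-HIT | VC [19, 6, 14]

SEQ = [MISS, L1-HIT, MISS, MISS, VC-HIT, VC-HIT, MISS, L1-HIT, L1-HIT, VC-HIT, VC-HIT, L1-HIT, VC-HIT, MISS, VC-HIT, VC-HIT]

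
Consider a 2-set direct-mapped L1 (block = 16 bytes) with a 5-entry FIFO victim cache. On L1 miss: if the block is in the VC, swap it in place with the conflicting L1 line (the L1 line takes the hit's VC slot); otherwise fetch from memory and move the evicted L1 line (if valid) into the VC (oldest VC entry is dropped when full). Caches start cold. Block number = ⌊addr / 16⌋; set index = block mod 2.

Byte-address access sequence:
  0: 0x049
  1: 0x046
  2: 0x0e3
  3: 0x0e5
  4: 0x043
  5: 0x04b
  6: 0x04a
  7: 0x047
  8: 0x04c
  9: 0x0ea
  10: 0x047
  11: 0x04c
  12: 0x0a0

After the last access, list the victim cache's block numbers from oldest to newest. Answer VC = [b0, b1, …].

VC = [14, 4]

#0 0x49→b4/s0 MISS; vc=[]
#1 0x46→b4/s0 L1-HIT; vc=[]
#2 0xe3→b14/s0 MISS; vc=[4]
#3 0xe5→b14/s0 L1-HIT; vc=[4]
#4 0x43→b4/s0 VC-HIT; vc=[14]
#5 0x4b→b4/s0 L1-HIT; vc=[14]
#6 0x4a→b4/s0 L1-HIT; vc=[14]
#7 0x47→b4/s0 L1-HIT; vc=[14]
#8 0x4c→b4/s0 L1-HIT; vc=[14]
#9 0xea→b14/s0 VC-HIT; vc=[4]
#10 0x47→b4/s0 VC-HIT; vc=[14]
#11 0x4c→b4/s0 L1-HIT; vc=[14]
#12 0xa0→b10/s0 MISS; vc=[14,4]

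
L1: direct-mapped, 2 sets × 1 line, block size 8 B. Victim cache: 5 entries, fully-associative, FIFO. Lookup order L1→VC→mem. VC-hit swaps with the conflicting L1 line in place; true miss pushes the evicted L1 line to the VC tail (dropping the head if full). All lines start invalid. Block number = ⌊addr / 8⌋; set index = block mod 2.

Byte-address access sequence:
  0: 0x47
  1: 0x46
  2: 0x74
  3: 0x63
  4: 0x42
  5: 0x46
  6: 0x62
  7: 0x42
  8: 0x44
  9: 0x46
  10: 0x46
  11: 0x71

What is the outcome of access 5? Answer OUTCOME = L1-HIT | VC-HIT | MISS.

OUTCOME = L1-HIT

#0 0x47→b8/s0 MISS; vc=[]
#1 0x46→b8/s0 L1-HIT; vc=[]
#2 0x74→b14/s0 MISS; vc=[8]
#3 0x63→b12/s0 MISS; vc=[8,14]
#4 0x42→b8/s0 VC-HIT; vc=[12,14]
#5 0x46→b8/s0 L1-HIT; vc=[12,14]
#6 0x62→b12/s0 VC-HIT; vc=[8,14]
#7 0x42→b8/s0 VC-HIT; vc=[12,14]
#8 0x44→b8/s0 L1-HIT; vc=[12,14]
#9 0x46→b8/s0 L1-HIT; vc=[12,14]
#10 0x46→b8/s0 L1-HIT; vc=[12,14]
#11 0x71→b14/s0 VC-HIT; vc=[12,8]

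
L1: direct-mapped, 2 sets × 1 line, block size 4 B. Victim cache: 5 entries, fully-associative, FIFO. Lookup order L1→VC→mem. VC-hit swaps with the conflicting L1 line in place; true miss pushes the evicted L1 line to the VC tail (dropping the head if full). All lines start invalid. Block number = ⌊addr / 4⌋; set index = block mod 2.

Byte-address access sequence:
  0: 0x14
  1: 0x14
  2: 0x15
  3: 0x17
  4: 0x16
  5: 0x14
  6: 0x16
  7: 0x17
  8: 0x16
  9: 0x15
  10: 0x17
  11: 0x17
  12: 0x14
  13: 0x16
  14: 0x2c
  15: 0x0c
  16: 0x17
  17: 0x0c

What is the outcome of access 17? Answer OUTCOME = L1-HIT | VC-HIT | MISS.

  [0] addr=0x14 blk=5 s=1: MISS | VC []
  [1] addr=0x14 blk=5 s=1: L1-HIT | VC []
  [2] addr=0x15 blk=5 s=1: L1-HIT | VC []
  [3] addr=0x17 blk=5 s=1: L1-HIT | VC []
  [4] addr=0x16 blk=5 s=1: L1-HIT | VC []
  [5] addr=0x14 blk=5 s=1: L1-HIT | VC []
  [6] addr=0x16 blk=5 s=1: L1-HIT | VC []
  [7] addr=0x17 blk=5 s=1: L1-HIT | VC []
  [8] addr=0x16 blk=5 s=1: L1-HIT | VC []
  [9] addr=0x15 blk=5 s=1: L1-HIT | VC []
  [10] addr=0x17 blk=5 s=1: L1-HIT | VC []
  [11] addr=0x17 blk=5 s=1: L1-HIT | VC []
  [12] addr=0x14 blk=5 s=1: L1-HIT | VC []
  [13] addr=0x16 blk=5 s=1: L1-HIT | VC []
  [14] addr=0x2c blk=11 s=1: MISS | VC [5]
  [15] addr=0xc blk=3 s=1: MISS | VC [5, 11]
  [16] addr=0x17 blk=5 s=1: VC-HIT | VC [3, 11]
  [17] addr=0xc blk=3 s=1: VC-HIT | VC [5, 11]

OUTCOME = VC-HIT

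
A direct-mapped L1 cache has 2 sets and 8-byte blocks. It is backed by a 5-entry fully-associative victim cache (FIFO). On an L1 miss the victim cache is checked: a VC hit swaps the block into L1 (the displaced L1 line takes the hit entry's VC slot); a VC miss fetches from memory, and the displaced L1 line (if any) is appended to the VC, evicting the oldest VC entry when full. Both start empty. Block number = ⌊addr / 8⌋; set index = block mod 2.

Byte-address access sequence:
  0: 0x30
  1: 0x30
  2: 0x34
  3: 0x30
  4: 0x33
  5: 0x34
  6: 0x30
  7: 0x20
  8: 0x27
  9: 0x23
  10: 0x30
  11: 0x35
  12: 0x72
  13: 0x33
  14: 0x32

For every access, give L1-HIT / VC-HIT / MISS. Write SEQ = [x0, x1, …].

SEQ = [MISS, L1-HIT, L1-HIT, L1-HIT, L1-HIT, L1-HIT, L1-HIT, MISS, L1-HIT, L1-HIT, VC-HIT, L1-HIT, MISS, VC-HIT, L1-HIT]

0: 0x30 (blk 6, set 0) → MISS  vc=[]
1: 0x30 (blk 6, set 0) → L1-HIT  vc=[]
2: 0x34 (blk 6, set 0) → L1-HIT  vc=[]
3: 0x30 (blk 6, set 0) → L1-HIT  vc=[]
4: 0x33 (blk 6, set 0) → L1-HIT  vc=[]
5: 0x34 (blk 6, set 0) → L1-HIT  vc=[]
6: 0x30 (blk 6, set 0) → L1-HIT  vc=[]
7: 0x20 (blk 4, set 0) → MISS  vc=[6]
8: 0x27 (blk 4, set 0) → L1-HIT  vc=[6]
9: 0x23 (blk 4, set 0) → L1-HIT  vc=[6]
10: 0x30 (blk 6, set 0) → VC-HIT  vc=[4]
11: 0x35 (blk 6, set 0) → L1-HIT  vc=[4]
12: 0x72 (blk 14, set 0) → MISS  vc=[4, 6]
13: 0x33 (blk 6, set 0) → VC-HIT  vc=[4, 14]
14: 0x32 (blk 6, set 0) → L1-HIT  vc=[4, 14]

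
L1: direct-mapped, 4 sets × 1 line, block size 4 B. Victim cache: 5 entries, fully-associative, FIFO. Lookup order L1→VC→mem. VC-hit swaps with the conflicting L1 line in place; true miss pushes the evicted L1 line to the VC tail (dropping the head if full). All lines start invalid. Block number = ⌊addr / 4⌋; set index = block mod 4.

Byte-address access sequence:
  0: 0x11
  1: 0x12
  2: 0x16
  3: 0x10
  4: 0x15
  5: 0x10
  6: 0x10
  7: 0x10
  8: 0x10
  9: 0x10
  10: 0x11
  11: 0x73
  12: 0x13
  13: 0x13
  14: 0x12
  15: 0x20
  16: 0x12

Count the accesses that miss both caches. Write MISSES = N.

#0 0x11→b4/s0 MISS; vc=[]
#1 0x12→b4/s0 L1-HIT; vc=[]
#2 0x16→b5/s1 MISS; vc=[]
#3 0x10→b4/s0 L1-HIT; vc=[]
#4 0x15→b5/s1 L1-HIT; vc=[]
#5 0x10→b4/s0 L1-HIT; vc=[]
#6 0x10→b4/s0 L1-HIT; vc=[]
#7 0x10→b4/s0 L1-HIT; vc=[]
#8 0x10→b4/s0 L1-HIT; vc=[]
#9 0x10→b4/s0 L1-HIT; vc=[]
#10 0x11→b4/s0 L1-HIT; vc=[]
#11 0x73→b28/s0 MISS; vc=[4]
#12 0x13→b4/s0 VC-HIT; vc=[28]
#13 0x13→b4/s0 L1-HIT; vc=[28]
#14 0x12→b4/s0 L1-HIT; vc=[28]
#15 0x20→b8/s0 MISS; vc=[28,4]
#16 0x12→b4/s0 VC-HIT; vc=[28,8]

MISSES = 4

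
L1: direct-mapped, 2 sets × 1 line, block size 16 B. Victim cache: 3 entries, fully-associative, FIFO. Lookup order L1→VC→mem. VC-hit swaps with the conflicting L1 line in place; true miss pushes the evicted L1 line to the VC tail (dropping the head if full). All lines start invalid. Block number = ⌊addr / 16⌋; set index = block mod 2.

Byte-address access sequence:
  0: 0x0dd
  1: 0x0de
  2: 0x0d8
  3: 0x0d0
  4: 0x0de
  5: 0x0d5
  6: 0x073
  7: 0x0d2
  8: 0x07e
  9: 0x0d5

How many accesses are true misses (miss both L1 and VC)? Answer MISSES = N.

  [0] addr=0xdd blk=13 s=1: MISS | VC []
  [1] addr=0xde blk=13 s=1: L1-HIT | VC []
  [2] addr=0xd8 blk=13 s=1: L1-HIT | VC []
  [3] addr=0xd0 blk=13 s=1: L1-HIT | VC []
  [4] addr=0xde blk=13 s=1: L1-HIT | VC []
  [5] addr=0xd5 blk=13 s=1: L1-HIT | VC []
  [6] addr=0x73 blk=7 s=1: MISS | VC [13]
  [7] addr=0xd2 blk=13 s=1: VC-HIT | VC [7]
  [8] addr=0x7e blk=7 s=1: VC-HIT | VC [13]
  [9] addr=0xd5 blk=13 s=1: VC-HIT | VC [7]

MISSES = 2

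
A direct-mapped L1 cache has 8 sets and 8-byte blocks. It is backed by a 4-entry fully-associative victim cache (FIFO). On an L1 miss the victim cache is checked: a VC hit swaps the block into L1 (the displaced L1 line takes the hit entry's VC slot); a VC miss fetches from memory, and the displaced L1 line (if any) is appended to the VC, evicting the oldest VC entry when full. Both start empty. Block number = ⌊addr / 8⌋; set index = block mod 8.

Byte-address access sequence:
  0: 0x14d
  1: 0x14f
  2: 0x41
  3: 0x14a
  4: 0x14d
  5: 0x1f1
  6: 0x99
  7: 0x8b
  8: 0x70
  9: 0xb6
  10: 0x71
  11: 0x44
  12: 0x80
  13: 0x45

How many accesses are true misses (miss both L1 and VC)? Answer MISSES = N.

0: 0x14d (blk 41, set 1) → MISS  vc=[]
1: 0x14f (blk 41, set 1) → L1-HIT  vc=[]
2: 0x41 (blk 8, set 0) → MISS  vc=[]
3: 0x14a (blk 41, set 1) → L1-HIT  vc=[]
4: 0x14d (blk 41, set 1) → L1-HIT  vc=[]
5: 0x1f1 (blk 62, set 6) → MISS  vc=[]
6: 0x99 (blk 19, set 3) → MISS  vc=[]
7: 0x8b (blk 17, set 1) → MISS  vc=[41]
8: 0x70 (blk 14, set 6) → MISS  vc=[41, 62]
9: 0xb6 (blk 22, set 6) → MISS  vc=[41, 62, 14]
10: 0x71 (blk 14, set 6) → VC-HIT  vc=[41, 62, 22]
11: 0x44 (blk 8, set 0) → L1-HIT  vc=[41, 62, 22]
12: 0x80 (blk 16, set 0) → MISS  vc=[41, 62, 22, 8]
13: 0x45 (blk 8, set 0) → VC-HIT  vc=[41, 62, 22, 16]

MISSES = 8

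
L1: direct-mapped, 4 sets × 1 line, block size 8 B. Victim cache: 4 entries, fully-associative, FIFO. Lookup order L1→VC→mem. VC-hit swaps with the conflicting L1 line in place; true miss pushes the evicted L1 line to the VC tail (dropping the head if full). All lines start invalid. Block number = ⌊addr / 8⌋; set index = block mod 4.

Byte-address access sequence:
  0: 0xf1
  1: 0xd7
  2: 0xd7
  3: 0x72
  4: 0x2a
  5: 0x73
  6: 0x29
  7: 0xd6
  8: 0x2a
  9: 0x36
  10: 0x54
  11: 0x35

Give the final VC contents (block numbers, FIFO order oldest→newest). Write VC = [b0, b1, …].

VC = [30, 14, 26, 10]

0: 0xf1 (blk 30, set 2) → MISS  vc=[]
1: 0xd7 (blk 26, set 2) → MISS  vc=[30]
2: 0xd7 (blk 26, set 2) → L1-HIT  vc=[30]
3: 0x72 (blk 14, set 2) → MISS  vc=[30, 26]
4: 0x2a (blk 5, set 1) → MISS  vc=[30, 26]
5: 0x73 (blk 14, set 2) → L1-HIT  vc=[30, 26]
6: 0x29 (blk 5, set 1) → L1-HIT  vc=[30, 26]
7: 0xd6 (blk 26, set 2) → VC-HIT  vc=[30, 14]
8: 0x2a (blk 5, set 1) → L1-HIT  vc=[30, 14]
9: 0x36 (blk 6, set 2) → MISS  vc=[30, 14, 26]
10: 0x54 (blk 10, set 2) → MISS  vc=[30, 14, 26, 6]
11: 0x35 (blk 6, set 2) → VC-HIT  vc=[30, 14, 26, 10]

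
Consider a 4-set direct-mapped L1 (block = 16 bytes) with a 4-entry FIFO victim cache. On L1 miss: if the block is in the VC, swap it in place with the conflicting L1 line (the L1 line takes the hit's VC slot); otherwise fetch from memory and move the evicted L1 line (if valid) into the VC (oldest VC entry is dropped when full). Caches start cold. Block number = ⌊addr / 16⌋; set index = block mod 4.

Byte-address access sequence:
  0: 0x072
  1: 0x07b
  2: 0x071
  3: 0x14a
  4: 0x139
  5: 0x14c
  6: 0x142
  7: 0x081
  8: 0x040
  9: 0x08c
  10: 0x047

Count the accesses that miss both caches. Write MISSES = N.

MISSES = 5

0: 0x72 (blk 7, set 3) → MISS  vc=[]
1: 0x7b (blk 7, set 3) → L1-HIT  vc=[]
2: 0x71 (blk 7, set 3) → L1-HIT  vc=[]
3: 0x14a (blk 20, set 0) → MISS  vc=[]
4: 0x139 (blk 19, set 3) → MISS  vc=[7]
5: 0x14c (blk 20, set 0) → L1-HIT  vc=[7]
6: 0x142 (blk 20, set 0) → L1-HIT  vc=[7]
7: 0x81 (blk 8, set 0) → MISS  vc=[7, 20]
8: 0x40 (blk 4, set 0) → MISS  vc=[7, 20, 8]
9: 0x8c (blk 8, set 0) → VC-HIT  vc=[7, 20, 4]
10: 0x47 (blk 4, set 0) → VC-HIT  vc=[7, 20, 8]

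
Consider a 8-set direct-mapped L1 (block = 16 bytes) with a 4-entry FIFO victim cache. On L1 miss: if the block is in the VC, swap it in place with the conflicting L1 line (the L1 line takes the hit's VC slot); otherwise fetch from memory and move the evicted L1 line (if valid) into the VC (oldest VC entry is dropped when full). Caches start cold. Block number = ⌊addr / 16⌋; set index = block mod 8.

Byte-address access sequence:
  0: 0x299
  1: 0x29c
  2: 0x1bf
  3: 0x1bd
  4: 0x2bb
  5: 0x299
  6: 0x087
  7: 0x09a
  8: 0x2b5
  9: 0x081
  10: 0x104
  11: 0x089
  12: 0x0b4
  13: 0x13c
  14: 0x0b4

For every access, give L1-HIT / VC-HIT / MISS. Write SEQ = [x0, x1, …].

0: 0x299 (blk 41, set 1) → MISS  vc=[]
1: 0x29c (blk 41, set 1) → L1-HIT  vc=[]
2: 0x1bf (blk 27, set 3) → MISS  vc=[]
3: 0x1bd (blk 27, set 3) → L1-HIT  vc=[]
4: 0x2bb (blk 43, set 3) → MISS  vc=[27]
5: 0x299 (blk 41, set 1) → L1-HIT  vc=[27]
6: 0x87 (blk 8, set 0) → MISS  vc=[27]
7: 0x9a (blk 9, set 1) → MISS  vc=[27, 41]
8: 0x2b5 (blk 43, set 3) → L1-HIT  vc=[27, 41]
9: 0x81 (blk 8, set 0) → L1-HIT  vc=[27, 41]
10: 0x104 (blk 16, set 0) → MISS  vc=[27, 41, 8]
11: 0x89 (blk 8, set 0) → VC-HIT  vc=[27, 41, 16]
12: 0xb4 (blk 11, set 3) → MISS  vc=[27, 41, 16, 43]
13: 0x13c (blk 19, set 3) → MISS  vc=[41, 16, 43, 11]
14: 0xb4 (blk 11, set 3) → VC-HIT  vc=[41, 16, 43, 19]

SEQ = [MISS, L1-HIT, MISS, L1-HIT, MISS, L1-HIT, MISS, MISS, L1-HIT, L1-HIT, MISS, VC-HIT, MISS, MISS, VC-HIT]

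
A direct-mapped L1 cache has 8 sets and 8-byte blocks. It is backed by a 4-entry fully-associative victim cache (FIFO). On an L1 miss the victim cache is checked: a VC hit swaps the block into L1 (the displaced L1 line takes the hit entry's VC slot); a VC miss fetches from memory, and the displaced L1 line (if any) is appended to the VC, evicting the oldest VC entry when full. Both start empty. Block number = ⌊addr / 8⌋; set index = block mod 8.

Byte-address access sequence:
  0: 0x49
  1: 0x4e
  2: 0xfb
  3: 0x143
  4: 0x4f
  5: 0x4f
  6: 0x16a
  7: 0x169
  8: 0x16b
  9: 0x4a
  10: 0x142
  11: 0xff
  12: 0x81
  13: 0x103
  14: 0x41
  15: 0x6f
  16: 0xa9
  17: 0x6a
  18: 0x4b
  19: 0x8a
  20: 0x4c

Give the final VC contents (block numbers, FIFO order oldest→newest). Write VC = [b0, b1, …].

VC = [32, 45, 21, 17]

  [0] addr=0x49 blk=9 s=1: MISS | VC []
  [1] addr=0x4e blk=9 s=1: L1-HIT | VC []
  [2] addr=0xfb blk=31 s=7: MISS | VC []
  [3] addr=0x143 blk=40 s=0: MISS | VC []
  [4] addr=0x4f blk=9 s=1: L1-HIT | VC []
  [5] addr=0x4f blk=9 s=1: L1-HIT | VC []
  [6] addr=0x16a blk=45 s=5: MISS | VC []
  [7] addr=0x169 blk=45 s=5: L1-HIT | VC []
  [8] addr=0x16b blk=45 s=5: L1-HIT | VC []
  [9] addr=0x4a blk=9 s=1: L1-HIT | VC []
  [10] addr=0x142 blk=40 s=0: L1-HIT | VC []
  [11] addr=0xff blk=31 s=7: L1-HIT | VC []
  [12] addr=0x81 blk=16 s=0: MISS | VC [40]
  [13] addr=0x103 blk=32 s=0: MISS | VC [40, 16]
  [14] addr=0x41 blk=8 s=0: MISS | VC [40, 16, 32]
  [15] addr=0x6f blk=13 s=5: MISS | VC [40, 16, 32, 45]
  [16] addr=0xa9 blk=21 s=5: MISS | VC [16, 32, 45, 13]
  [17] addr=0x6a blk=13 s=5: VC-HIT | VC [16, 32, 45, 21]
  [18] addr=0x4b blk=9 s=1: L1-HIT | VC [16, 32, 45, 21]
  [19] addr=0x8a blk=17 s=1: MISS | VC [32, 45, 21, 9]
  [20] addr=0x4c blk=9 s=1: VC-HIT | VC [32, 45, 21, 17]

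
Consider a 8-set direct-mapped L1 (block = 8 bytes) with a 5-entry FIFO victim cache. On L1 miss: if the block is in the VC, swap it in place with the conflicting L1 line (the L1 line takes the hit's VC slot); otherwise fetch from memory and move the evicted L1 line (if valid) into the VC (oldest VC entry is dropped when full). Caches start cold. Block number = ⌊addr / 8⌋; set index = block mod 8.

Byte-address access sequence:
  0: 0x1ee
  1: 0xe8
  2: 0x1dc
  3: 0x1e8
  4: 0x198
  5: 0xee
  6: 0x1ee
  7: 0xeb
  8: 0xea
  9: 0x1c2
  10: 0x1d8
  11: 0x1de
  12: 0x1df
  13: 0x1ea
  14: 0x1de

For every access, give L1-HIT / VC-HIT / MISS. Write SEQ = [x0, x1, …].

SEQ = [MISS, MISS, MISS, VC-HIT, MISS, VC-HIT, VC-HIT, VC-HIT, L1-HIT, MISS, VC-HIT, L1-HIT, L1-HIT, VC-HIT, L1-HIT]

  [0] addr=0x1ee blk=61 s=5: MISS | VC []
  [1] addr=0xe8 blk=29 s=5: MISS | VC [61]
  [2] addr=0x1dc blk=59 s=3: MISS | VC [61]
  [3] addr=0x1e8 blk=61 s=5: VC-HIT | VC [29]
  [4] addr=0x198 blk=51 s=3: MISS | VC [29, 59]
  [5] addr=0xee blk=29 s=5: VC-HIT | VC [61, 59]
  [6] addr=0x1ee blk=61 s=5: VC-HIT | VC [29, 59]
  [7] addr=0xeb blk=29 s=5: VC-HIT | VC [61, 59]
  [8] addr=0xea blk=29 s=5: L1-HIT | VC [61, 59]
  [9] addr=0x1c2 blk=56 s=0: MISS | VC [61, 59]
  [10] addr=0x1d8 blk=59 s=3: VC-HIT | VC [61, 51]
  [11] addr=0x1de blk=59 s=3: L1-HIT | VC [61, 51]
  [12] addr=0x1df blk=59 s=3: L1-HIT | VC [61, 51]
  [13] addr=0x1ea blk=61 s=5: VC-HIT | VC [29, 51]
  [14] addr=0x1de blk=59 s=3: L1-HIT | VC [29, 51]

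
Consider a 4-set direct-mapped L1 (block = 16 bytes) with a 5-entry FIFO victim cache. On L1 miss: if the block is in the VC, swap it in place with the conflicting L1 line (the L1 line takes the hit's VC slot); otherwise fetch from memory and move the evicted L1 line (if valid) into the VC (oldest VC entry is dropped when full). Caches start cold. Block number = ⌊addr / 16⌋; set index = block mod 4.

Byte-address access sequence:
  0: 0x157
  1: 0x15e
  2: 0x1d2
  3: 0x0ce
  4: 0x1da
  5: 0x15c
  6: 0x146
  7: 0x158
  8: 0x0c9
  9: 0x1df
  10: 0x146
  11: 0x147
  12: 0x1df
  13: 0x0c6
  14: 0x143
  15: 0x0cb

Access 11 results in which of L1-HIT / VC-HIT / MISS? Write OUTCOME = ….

#0 0x157→b21/s1 MISS; vc=[]
#1 0x15e→b21/s1 L1-HIT; vc=[]
#2 0x1d2→b29/s1 MISS; vc=[21]
#3 0xce→b12/s0 MISS; vc=[21]
#4 0x1da→b29/s1 L1-HIT; vc=[21]
#5 0x15c→b21/s1 VC-HIT; vc=[29]
#6 0x146→b20/s0 MISS; vc=[29,12]
#7 0x158→b21/s1 L1-HIT; vc=[29,12]
#8 0xc9→b12/s0 VC-HIT; vc=[29,20]
#9 0x1df→b29/s1 VC-HIT; vc=[21,20]
#10 0x146→b20/s0 VC-HIT; vc=[21,12]
#11 0x147→b20/s0 L1-HIT; vc=[21,12]
#12 0x1df→b29/s1 L1-HIT; vc=[21,12]
#13 0xc6→b12/s0 VC-HIT; vc=[21,20]
#14 0x143→b20/s0 VC-HIT; vc=[21,12]
#15 0xcb→b12/s0 VC-HIT; vc=[21,20]

OUTCOME = L1-HIT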